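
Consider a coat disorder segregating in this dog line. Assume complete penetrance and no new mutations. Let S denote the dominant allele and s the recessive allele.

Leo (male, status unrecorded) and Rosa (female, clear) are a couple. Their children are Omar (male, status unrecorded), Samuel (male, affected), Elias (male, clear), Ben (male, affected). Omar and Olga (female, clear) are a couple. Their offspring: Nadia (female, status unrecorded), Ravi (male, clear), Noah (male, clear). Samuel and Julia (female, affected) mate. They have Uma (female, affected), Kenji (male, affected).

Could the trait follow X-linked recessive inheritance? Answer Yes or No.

Yes

A consistent assignment under X-linked recessive exists: Leo X^S Y, Rosa X^S X^s, Omar X^S Y, Samuel X^s Y, Elias X^S Y, Ben X^s Y, Olga X^S X^S, Julia X^s X^s, Nadia X^S X^S, Ravi X^S Y, Noah X^S Y, Uma X^s X^s, Kenji X^s Y.
In this assignment every recorded phenotype matches its genotype and every non-founder's genotype is obtainable from its parents' genotypes, so the pedigree is consistent.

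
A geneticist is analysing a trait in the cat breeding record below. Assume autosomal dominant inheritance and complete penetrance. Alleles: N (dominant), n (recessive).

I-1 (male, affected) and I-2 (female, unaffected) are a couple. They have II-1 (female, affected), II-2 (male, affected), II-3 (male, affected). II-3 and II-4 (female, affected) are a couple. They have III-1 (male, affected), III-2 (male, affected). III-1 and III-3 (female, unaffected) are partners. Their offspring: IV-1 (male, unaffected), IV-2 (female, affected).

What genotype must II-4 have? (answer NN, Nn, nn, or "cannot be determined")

cannot be determined

II-4's phenotype allows NN or Nn, and no parent or child forces a single allele at both positions; consistent genotype assignments exist with II-4 as NN or Nn.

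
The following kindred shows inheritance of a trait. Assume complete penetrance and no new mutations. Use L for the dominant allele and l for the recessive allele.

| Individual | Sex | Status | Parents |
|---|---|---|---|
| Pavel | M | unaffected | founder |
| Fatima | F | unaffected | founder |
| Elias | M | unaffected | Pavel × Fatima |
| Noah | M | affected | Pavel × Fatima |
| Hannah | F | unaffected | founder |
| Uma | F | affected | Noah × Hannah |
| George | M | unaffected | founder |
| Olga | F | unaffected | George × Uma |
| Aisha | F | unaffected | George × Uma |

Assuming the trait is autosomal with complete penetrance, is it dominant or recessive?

Pavel and Fatima are both unaffected yet have an affected child Noah. Under dominance, an affected child requires at least one affected parent, so the trait cannot be dominant.

recessive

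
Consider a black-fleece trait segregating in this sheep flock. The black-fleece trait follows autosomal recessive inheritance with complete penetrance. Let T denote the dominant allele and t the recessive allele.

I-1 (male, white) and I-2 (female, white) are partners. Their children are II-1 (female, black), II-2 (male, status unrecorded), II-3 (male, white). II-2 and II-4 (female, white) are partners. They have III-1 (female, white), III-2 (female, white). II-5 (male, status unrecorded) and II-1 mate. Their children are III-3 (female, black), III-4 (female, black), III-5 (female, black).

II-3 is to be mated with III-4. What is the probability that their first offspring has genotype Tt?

2/3

I-1 is white so carries T and passed t to II-1 (tt), so I-1 is Tt.
I-2 is white so carries T and passed t to II-1 (tt), so I-2 is Tt.
II-3 is a white offspring of I-1 (Tt) × I-2 (Tt), whose cross gives 1/4 TT : 1/2 Tt : 1/4 tt; conditioning on being white, II-3 is TT with probability 1/3, Tt with probability 2/3.
III-4 is black, so III-4 is tt.
Summing over parental genotype combinations, P(offspring has genotype Tt) = 1/3·1 + 2/3·1/2 = 2/3.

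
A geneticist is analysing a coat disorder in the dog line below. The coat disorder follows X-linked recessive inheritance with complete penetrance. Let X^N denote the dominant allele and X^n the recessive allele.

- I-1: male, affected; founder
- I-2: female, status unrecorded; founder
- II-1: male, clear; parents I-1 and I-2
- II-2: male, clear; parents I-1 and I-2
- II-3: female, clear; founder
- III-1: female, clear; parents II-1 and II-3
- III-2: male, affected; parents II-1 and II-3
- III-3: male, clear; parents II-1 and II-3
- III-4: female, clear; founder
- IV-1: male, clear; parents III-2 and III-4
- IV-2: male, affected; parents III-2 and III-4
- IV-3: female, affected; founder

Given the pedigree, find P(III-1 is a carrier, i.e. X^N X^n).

1/2

II-1 is clear, so II-1 is X^N Y.
II-3 is clear so carries N and passed n to III-2 (X^n Y), so II-3 is X^N X^n.
Their cross gives offspring ratios 1/2 X^N X^N : 1/2 X^N X^n. Conditioning on III-1 being clear, P(X^N X^n) = 1/2 / 1 = 1/2.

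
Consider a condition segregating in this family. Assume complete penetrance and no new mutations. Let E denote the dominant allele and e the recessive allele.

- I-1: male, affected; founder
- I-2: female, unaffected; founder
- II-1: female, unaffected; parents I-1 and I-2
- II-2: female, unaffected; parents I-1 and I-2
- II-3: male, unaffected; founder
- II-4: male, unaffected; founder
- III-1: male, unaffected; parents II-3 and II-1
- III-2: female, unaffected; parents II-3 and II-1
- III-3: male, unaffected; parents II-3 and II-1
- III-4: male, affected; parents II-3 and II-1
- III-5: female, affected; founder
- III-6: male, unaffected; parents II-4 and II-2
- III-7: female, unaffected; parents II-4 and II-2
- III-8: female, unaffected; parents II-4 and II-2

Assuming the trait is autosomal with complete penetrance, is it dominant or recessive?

II-3 and II-1 are both unaffected yet have an affected child III-4. Under dominance, an affected child requires at least one affected parent, so the trait cannot be dominant.

recessive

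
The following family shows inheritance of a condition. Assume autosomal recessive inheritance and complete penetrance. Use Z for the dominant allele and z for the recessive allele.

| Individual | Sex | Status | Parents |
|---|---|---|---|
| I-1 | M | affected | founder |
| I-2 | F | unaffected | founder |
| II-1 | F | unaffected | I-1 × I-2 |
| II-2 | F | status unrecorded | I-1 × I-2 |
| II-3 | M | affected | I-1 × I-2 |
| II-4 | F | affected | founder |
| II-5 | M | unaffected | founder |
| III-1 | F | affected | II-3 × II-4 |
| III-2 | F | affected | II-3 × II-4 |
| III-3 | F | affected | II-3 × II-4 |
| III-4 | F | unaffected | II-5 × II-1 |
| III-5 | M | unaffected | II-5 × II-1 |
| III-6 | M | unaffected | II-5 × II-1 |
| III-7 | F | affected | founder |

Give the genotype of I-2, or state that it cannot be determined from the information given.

Zz

From phenotype alone, I-2 is ZZ or Zz.
I-2 is unaffected so carries Z and passed z to II-3 (zz), so I-2 is Zz.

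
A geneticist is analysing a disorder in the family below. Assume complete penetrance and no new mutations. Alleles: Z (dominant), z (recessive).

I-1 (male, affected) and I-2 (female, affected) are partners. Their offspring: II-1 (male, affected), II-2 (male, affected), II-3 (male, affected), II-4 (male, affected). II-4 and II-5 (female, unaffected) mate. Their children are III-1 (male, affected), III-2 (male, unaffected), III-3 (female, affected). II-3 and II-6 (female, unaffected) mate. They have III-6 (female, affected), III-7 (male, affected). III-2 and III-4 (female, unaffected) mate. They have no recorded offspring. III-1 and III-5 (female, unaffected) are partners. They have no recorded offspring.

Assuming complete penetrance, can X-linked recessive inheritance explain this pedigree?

A consistent assignment under X-linked recessive exists: I-1 X^z Y, I-2 X^z X^z, II-1 X^z Y, II-2 X^z Y, II-3 X^z Y, II-4 X^z Y, II-5 X^Z X^z, II-6 X^Z X^z, III-1 X^z Y, III-2 X^Z Y, III-3 X^z X^z, III-4 X^Z X^Z, III-5 X^Z X^Z, III-6 X^z X^z, III-7 X^z Y.
In this assignment every recorded phenotype matches its genotype and every non-founder's genotype is obtainable from its parents' genotypes, so the pedigree is consistent.

Yes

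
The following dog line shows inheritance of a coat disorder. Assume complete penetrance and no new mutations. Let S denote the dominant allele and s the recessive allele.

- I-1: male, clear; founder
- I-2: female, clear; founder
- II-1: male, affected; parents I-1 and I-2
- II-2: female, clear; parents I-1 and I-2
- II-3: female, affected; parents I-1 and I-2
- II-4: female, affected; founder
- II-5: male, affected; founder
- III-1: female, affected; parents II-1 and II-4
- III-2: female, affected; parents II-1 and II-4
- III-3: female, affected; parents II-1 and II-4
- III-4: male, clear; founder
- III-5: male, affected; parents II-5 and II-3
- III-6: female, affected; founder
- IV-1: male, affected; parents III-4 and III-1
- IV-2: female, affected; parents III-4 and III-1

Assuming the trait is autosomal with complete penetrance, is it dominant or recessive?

I-1 and I-2 are both clear yet have an affected child II-1. Under dominance, an affected child requires at least one affected parent, so the trait cannot be dominant.

recessive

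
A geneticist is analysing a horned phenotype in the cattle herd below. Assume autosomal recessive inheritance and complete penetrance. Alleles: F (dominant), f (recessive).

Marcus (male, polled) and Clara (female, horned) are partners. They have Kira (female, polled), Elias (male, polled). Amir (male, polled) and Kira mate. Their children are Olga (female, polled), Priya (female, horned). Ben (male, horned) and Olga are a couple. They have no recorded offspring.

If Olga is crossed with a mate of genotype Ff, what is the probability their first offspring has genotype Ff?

Amir is polled so carries F and passed f to Priya (ff), so Amir is Ff.
Kira is polled so carries F and received f from Clara (ff), so Kira is Ff.
Olga is a polled offspring of Amir (Ff) × Kira (Ff), whose cross gives 1/4 FF : 1/2 Ff : 1/4 ff; conditioning on being polled, Olga is FF with probability 1/3, Ff with probability 2/3.
Summing over parental genotype combinations, P(offspring has genotype Ff) = 1/3·1/2 + 2/3·1/2 = 1/2.

1/2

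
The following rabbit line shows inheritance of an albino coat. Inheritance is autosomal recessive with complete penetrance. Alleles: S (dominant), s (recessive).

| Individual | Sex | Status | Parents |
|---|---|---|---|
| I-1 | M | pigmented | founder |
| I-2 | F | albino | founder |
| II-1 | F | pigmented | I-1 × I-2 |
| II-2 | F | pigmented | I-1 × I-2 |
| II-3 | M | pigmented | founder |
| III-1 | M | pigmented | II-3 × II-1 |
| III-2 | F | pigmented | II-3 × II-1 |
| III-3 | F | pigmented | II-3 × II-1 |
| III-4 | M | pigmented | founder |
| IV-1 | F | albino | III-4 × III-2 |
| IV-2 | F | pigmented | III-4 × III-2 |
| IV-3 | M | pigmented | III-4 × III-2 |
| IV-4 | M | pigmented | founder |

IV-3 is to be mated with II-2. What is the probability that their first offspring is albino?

III-4 is pigmented so carries S and passed s to IV-1 (ss), so III-4 is Ss.
III-2 is pigmented so carries S and passed s to IV-1 (ss), so III-2 is Ss.
IV-3 is a pigmented offspring of III-4 (Ss) × III-2 (Ss), whose cross gives 1/4 SS : 1/2 Ss : 1/4 ss; conditioning on being pigmented, IV-3 is SS with probability 1/3, Ss with probability 2/3.
II-2 is pigmented so carries S and received s from I-2 (ss), so II-2 is Ss.
Summing over parental genotype combinations, P(offspring is albino) = 2/3·1/4 = 1/6.

1/6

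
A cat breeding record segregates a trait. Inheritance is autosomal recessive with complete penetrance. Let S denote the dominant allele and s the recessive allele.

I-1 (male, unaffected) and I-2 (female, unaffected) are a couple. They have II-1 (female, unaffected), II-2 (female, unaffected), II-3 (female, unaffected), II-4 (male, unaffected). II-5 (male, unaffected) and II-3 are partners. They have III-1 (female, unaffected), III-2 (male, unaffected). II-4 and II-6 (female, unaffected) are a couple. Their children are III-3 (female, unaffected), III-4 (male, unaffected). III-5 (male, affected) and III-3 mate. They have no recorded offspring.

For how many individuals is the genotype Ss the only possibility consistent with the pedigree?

0

No individual's genotype is forced to Ss by the pedigree, so the count is 0.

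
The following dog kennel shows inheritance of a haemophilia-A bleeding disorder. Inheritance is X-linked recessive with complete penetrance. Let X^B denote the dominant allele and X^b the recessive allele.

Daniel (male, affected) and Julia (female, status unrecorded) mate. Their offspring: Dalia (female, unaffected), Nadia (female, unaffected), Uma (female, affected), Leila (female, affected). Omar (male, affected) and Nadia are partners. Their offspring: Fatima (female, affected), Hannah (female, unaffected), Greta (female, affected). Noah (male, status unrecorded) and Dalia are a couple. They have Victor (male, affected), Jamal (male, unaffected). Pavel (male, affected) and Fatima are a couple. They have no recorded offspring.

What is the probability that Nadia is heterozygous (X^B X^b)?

1

Nadia is unaffected so carries B and received b from Daniel (X^b Y), so Nadia is X^B X^b, giving P(X^B X^b) = 1.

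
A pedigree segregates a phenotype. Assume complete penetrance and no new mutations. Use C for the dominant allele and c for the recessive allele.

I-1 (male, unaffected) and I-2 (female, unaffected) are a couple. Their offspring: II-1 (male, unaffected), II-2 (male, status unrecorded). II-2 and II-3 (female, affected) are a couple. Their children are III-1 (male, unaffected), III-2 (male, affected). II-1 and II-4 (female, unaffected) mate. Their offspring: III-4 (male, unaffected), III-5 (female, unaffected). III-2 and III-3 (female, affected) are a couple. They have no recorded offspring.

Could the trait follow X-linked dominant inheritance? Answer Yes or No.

Yes

A consistent assignment under X-linked dominant exists: I-1 X^c Y, I-2 X^c X^c, II-1 X^c Y, II-2 X^c Y, II-3 X^C X^c, II-4 X^c X^c, III-1 X^c Y, III-2 X^C Y, III-3 X^C X^C, III-4 X^c Y, III-5 X^c X^c.
In this assignment every recorded phenotype matches its genotype and every non-founder's genotype is obtainable from its parents' genotypes, so the pedigree is consistent.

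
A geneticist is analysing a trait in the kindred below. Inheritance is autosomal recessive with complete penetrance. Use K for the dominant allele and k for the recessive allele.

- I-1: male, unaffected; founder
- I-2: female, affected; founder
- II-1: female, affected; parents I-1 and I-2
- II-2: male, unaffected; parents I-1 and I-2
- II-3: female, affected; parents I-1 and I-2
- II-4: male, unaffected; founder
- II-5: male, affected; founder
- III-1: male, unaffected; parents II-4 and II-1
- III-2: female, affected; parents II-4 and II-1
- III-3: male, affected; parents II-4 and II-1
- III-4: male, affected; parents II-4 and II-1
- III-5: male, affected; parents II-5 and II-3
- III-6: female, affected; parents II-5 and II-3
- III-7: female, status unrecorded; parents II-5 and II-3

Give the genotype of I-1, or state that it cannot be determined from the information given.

Kk

From phenotype alone, I-1 is KK or Kk.
I-1 is unaffected so carries K and passed k to II-1 (kk), so I-1 is Kk.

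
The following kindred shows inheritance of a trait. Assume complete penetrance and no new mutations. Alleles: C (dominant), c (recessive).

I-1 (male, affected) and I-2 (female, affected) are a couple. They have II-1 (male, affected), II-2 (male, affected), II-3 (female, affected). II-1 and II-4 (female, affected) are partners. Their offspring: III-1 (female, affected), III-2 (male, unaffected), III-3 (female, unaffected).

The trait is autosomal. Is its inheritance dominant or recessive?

dominant

II-1 and II-4 are both affected yet have an unaffected child III-2. Under a recessive model two affected parents are homozygous and every child would be affected, so the trait cannot be recessive.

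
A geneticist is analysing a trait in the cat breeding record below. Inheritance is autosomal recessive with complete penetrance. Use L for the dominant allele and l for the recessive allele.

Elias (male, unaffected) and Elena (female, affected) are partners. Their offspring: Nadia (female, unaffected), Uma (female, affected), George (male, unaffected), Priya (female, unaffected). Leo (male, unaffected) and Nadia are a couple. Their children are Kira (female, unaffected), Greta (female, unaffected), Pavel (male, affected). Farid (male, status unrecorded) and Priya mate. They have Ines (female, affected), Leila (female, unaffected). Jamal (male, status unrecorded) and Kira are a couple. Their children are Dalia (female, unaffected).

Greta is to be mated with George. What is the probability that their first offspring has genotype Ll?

Leo is unaffected so carries L and passed l to Pavel (ll), so Leo is Ll.
Nadia is unaffected so carries L and received l from Elena (ll), so Nadia is Ll.
Greta is an unaffected offspring of Leo (Ll) × Nadia (Ll), whose cross gives 1/4 LL : 1/2 Ll : 1/4 ll; conditioning on being unaffected, Greta is LL with probability 1/3, Ll with probability 2/3.
George is unaffected so carries L and received l from Elena (ll), so George is Ll.
Summing over parental genotype combinations, P(offspring has genotype Ll) = 1/3·1/2 + 2/3·1/2 = 1/2.

1/2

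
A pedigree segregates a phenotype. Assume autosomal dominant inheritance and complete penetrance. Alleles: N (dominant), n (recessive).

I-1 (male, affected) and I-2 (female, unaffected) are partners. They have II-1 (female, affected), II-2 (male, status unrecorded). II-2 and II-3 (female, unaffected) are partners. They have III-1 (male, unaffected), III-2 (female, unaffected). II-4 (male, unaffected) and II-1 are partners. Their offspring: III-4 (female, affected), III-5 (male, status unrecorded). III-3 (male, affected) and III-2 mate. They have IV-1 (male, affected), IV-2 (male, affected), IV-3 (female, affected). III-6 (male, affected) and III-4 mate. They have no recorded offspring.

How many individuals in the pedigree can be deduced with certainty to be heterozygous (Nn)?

5

Obligate heterozygotes: II-1 is affected so carries N and received n from I-2 (nn), so II-1 is Nn; III-4 is affected so carries N and received n from II-4 (nn), so III-4 is Nn; IV-1 is affected so carries N and received n from III-2 (nn), so IV-1 is Nn; IV-2 is affected so carries N and received n from III-2 (nn), so IV-2 is Nn; IV-3 is affected so carries N and received n from III-2 (nn), so IV-3 is Nn.
Every other individual is either homozygous by phenotype or has at least one consistent homozygous assignment, so the count is 5.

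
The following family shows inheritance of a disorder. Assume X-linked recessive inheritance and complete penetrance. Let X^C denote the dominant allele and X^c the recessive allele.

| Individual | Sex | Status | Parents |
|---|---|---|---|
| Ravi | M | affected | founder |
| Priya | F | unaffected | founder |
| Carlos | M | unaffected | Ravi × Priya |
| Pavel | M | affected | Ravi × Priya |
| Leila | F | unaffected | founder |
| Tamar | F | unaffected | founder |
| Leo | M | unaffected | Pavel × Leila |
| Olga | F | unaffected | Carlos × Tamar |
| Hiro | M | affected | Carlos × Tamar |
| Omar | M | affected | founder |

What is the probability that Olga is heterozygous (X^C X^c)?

Carlos is unaffected, so Carlos is X^C Y.
Tamar is unaffected so carries C and passed c to Hiro (X^c Y), so Tamar is X^C X^c.
Their cross gives offspring ratios 1/2 X^C X^C : 1/2 X^C X^c. Conditioning on Olga being unaffected, P(X^C X^c) = 1/2 / 1 = 1/2.

1/2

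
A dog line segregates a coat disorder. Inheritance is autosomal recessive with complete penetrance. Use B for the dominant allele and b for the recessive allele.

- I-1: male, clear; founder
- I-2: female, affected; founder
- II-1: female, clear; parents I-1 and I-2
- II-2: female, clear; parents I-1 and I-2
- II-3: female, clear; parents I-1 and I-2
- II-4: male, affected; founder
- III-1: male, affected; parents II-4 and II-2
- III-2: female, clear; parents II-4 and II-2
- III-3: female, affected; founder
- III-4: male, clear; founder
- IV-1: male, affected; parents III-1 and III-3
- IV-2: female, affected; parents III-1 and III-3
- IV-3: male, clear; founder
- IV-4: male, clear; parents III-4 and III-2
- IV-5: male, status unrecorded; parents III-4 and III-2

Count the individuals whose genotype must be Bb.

Obligate heterozygotes: II-1 is clear so carries B and received b from I-2 (bb), so II-1 is Bb; II-2 is clear so carries B and received b from I-2 (bb), so II-2 is Bb; II-3 is clear so carries B and received b from I-2 (bb), so II-3 is Bb; III-2 is clear so carries B and received b from II-4 (bb), so III-2 is Bb.
Every other individual is either homozygous by phenotype or has at least one consistent homozygous assignment, so the count is 4.

4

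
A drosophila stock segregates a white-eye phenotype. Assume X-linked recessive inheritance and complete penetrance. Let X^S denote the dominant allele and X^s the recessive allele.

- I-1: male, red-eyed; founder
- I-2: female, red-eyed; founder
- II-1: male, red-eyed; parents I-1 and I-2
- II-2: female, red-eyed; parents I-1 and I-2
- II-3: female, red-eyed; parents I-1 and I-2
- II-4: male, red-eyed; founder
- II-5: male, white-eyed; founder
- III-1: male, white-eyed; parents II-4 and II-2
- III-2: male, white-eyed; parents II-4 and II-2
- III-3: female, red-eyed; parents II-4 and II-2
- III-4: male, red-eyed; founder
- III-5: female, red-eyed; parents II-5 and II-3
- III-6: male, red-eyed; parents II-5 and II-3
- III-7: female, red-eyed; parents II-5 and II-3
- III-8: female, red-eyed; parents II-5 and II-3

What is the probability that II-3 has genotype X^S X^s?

1/17

I-1 is red-eyed, so I-1 is X^S Y.
I-2 is red-eyed so carries S and passed s to II-2 (X^S X^s, whose S came from I-1), so I-2 is X^S X^s.
Their cross gives offspring ratios 1/2 X^S X^S : 1/2 X^S X^s. Conditioning on II-3 being red-eyed, P(X^S X^s) = 1/2 / 1 = 1/2 before taking II-3's own offspring into account.
II-5 is white-eyed, so II-5 is X^s Y.
Now use II-3's offspring. Probability of each recorded status — red-eyed daughter III-5: 1/2 if II-3 is X^S X^s, 1 if X^S X^S; red-eyed son III-6: 1/2 if II-3 is X^S X^s, 1 if X^S X^S; red-eyed daughter III-7: 1/2 if II-3 is X^S X^s, 1 if X^S X^S; red-eyed daughter III-8: 1/2 if II-3 is X^S X^s, 1 if X^S X^S.
Bayes: P(X^S X^s) = 1/2·1/16 / (1/2·1/16 + 1/2·1) = 1/17.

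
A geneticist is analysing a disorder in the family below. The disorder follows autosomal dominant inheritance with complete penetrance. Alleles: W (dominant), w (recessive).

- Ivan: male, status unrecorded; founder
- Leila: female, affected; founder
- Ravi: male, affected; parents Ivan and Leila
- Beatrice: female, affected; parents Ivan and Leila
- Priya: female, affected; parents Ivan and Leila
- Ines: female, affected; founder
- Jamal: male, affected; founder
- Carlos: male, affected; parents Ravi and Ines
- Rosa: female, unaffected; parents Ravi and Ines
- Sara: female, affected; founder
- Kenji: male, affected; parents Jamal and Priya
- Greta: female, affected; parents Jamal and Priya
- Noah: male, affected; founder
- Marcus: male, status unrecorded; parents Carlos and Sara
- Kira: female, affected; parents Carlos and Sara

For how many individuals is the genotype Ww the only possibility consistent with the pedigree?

2

Obligate heterozygotes: Ravi is affected so carries W and passed w to Rosa (ww), so Ravi is Ww; Ines is affected so carries W and passed w to Rosa (ww), so Ines is Ww.
Every other individual is either homozygous by phenotype or has at least one consistent homozygous assignment, so the count is 2.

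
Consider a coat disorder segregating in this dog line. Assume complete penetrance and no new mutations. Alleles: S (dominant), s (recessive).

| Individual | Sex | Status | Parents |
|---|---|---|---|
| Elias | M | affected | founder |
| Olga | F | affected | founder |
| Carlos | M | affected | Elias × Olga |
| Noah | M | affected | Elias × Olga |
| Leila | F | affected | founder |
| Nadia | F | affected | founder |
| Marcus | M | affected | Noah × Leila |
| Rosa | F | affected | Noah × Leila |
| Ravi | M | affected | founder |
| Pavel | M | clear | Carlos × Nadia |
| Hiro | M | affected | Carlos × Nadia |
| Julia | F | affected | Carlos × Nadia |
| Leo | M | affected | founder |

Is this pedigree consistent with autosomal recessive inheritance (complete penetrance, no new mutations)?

Under autosomal recessive, Pavel (clear, male) cannot arise from Carlos (affected) × Nadia (affected).

No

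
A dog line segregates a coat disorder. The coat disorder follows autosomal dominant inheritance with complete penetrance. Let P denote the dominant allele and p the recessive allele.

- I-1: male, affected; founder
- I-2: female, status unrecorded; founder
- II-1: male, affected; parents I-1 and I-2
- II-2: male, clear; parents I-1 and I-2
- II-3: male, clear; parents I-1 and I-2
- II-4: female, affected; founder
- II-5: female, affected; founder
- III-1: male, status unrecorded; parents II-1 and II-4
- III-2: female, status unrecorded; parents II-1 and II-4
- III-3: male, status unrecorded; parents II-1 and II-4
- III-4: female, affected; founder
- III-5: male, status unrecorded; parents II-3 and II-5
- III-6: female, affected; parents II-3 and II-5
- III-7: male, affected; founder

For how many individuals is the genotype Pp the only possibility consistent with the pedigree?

2

Obligate heterozygotes: I-1 is affected so carries P and passed p to II-2 (pp), so I-1 is Pp; III-6 is affected so carries P and received p from II-3 (pp), so III-6 is Pp.
Every other individual is either homozygous by phenotype or has at least one consistent homozygous assignment, so the count is 2.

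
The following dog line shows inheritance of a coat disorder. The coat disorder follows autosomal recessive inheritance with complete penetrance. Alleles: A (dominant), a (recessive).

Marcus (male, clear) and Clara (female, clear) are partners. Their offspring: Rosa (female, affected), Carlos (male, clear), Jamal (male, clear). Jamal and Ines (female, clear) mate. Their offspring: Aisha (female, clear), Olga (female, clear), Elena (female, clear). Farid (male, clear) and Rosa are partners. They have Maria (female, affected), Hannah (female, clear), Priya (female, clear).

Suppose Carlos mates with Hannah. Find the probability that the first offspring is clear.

Marcus is clear so carries A and passed a to Rosa (aa), so Marcus is Aa.
Clara is clear so carries A and passed a to Rosa (aa), so Clara is Aa.
Carlos is a clear offspring of Marcus (Aa) × Clara (Aa), whose cross gives 1/4 AA : 1/2 Aa : 1/4 aa; conditioning on being clear, Carlos is AA with probability 1/3, Aa with probability 2/3.
Hannah is clear so carries A and received a from Rosa (aa), so Hannah is Aa.
Summing over parental genotype combinations, P(offspring is clear) = 1/3·1 + 2/3·3/4 = 5/6.

5/6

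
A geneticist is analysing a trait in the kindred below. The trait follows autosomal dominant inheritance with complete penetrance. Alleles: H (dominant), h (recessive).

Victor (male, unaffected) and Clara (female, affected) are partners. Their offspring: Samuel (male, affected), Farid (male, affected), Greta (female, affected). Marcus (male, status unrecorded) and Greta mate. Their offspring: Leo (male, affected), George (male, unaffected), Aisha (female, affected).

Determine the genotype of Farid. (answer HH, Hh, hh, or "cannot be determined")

Hh

From phenotype alone, Farid is HH or Hh.
Farid is affected so carries H and received h from Victor (hh), so Farid is Hh.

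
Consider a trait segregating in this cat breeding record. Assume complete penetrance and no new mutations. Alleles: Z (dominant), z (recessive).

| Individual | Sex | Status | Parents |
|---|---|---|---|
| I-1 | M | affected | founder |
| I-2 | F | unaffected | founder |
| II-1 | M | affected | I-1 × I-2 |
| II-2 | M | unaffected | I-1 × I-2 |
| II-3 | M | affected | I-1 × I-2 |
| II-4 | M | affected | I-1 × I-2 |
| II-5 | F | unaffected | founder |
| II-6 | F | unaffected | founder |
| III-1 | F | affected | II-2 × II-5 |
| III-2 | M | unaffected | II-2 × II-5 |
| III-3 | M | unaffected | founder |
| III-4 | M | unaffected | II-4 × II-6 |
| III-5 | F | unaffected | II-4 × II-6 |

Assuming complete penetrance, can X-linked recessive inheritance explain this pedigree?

Under X-linked recessive, III-1 (affected, female) cannot arise from II-2 (unaffected) × II-5 (unaffected).

No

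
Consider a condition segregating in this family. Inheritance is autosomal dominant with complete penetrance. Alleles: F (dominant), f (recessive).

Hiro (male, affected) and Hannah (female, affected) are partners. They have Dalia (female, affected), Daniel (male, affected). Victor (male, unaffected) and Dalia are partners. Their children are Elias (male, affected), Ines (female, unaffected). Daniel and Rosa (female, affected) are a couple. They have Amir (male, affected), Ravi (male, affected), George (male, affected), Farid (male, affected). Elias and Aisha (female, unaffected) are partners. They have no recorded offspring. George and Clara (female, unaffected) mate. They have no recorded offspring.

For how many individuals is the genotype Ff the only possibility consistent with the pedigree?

2

Obligate heterozygotes: Dalia is affected so carries F and passed f to Ines (ff), so Dalia is Ff; Elias is affected so carries F and received f from Victor (ff), so Elias is Ff.
Every other individual is either homozygous by phenotype or has at least one consistent homozygous assignment, so the count is 2.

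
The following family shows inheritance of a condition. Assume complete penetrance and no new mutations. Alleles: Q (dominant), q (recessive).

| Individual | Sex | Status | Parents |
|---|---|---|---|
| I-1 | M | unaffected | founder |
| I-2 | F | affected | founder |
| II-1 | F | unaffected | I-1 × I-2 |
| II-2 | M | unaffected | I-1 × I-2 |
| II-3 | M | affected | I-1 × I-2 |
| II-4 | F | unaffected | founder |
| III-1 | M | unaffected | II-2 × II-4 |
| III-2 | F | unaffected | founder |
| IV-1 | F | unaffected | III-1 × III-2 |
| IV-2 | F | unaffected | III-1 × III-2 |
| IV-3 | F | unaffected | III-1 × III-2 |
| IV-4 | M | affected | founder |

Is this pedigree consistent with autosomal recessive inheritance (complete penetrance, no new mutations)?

Yes

A consistent assignment under autosomal recessive exists: I-1 Qq, I-2 qq, II-1 Qq, II-2 Qq, II-3 qq, II-4 QQ, III-1 QQ, III-2 QQ, IV-1 QQ, IV-2 QQ, IV-3 QQ, IV-4 qq.
In this assignment every recorded phenotype matches its genotype and every non-founder's genotype is obtainable from its parents' genotypes, so the pedigree is consistent.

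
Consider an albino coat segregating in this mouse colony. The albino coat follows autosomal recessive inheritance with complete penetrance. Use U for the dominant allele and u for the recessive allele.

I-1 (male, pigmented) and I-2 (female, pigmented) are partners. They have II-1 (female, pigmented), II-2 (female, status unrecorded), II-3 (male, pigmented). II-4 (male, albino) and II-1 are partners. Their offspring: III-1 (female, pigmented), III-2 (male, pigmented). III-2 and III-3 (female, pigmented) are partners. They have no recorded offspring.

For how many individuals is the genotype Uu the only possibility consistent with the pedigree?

2

Obligate heterozygotes: III-1 is pigmented so carries U and received u from II-4 (uu), so III-1 is Uu; III-2 is pigmented so carries U and received u from II-4 (uu), so III-2 is Uu.
Every other individual is either homozygous by phenotype or has at least one consistent homozygous assignment, so the count is 2.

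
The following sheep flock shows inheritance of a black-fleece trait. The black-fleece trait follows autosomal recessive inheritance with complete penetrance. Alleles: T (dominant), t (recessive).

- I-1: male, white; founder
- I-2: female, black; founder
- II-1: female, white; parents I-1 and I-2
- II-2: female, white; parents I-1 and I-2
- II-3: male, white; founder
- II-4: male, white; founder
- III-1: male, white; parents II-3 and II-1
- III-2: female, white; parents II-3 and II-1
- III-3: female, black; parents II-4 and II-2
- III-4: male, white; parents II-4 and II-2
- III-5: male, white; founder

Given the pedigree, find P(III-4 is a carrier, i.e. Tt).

II-4 is white so carries T and passed t to III-3 (tt), so II-4 is Tt.
II-2 is white so carries T and received t from I-2 (tt), so II-2 is Tt.
Their cross gives offspring ratios 1/4 TT : 1/2 Tt : 1/4 tt. Conditioning on III-4 being white, P(Tt) = 1/2 / 3/4 = 2/3.

2/3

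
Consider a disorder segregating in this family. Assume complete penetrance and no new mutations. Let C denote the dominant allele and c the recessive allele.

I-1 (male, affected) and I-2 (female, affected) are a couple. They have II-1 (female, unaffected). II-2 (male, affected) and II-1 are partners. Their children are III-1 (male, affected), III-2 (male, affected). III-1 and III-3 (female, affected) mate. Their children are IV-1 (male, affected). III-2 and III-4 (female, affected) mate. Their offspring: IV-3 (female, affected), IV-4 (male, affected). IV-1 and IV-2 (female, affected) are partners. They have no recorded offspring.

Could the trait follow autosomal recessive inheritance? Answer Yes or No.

No

Under autosomal recessive, II-1 (unaffected, female) cannot arise from I-1 (affected) × I-2 (affected).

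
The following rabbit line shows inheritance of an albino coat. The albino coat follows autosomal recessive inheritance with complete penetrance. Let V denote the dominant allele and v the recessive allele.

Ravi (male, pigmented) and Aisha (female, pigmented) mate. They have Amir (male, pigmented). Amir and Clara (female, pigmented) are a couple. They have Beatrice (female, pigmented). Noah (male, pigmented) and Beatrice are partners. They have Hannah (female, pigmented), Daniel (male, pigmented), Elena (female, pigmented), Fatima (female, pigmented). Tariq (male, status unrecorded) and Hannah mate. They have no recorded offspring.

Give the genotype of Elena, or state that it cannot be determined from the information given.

cannot be determined

Elena's phenotype allows VV or Vv, and no parent or child forces a single allele at both positions; consistent genotype assignments exist with Elena as VV or Vv.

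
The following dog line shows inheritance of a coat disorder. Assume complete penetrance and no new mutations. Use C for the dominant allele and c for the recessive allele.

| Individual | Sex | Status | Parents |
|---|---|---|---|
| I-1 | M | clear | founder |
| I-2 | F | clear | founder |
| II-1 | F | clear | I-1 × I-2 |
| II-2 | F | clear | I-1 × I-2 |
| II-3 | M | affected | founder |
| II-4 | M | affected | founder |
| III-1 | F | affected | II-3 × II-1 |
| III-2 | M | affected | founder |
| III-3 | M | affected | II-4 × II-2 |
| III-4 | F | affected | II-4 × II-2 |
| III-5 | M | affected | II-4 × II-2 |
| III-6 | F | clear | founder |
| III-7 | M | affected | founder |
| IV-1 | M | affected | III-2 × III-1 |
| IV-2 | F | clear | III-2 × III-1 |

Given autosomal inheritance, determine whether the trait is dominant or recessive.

dominant

III-2 and III-1 are both affected yet have a clear child IV-2. Under a recessive model two affected parents are homozygous and every child would be affected, so the trait cannot be recessive.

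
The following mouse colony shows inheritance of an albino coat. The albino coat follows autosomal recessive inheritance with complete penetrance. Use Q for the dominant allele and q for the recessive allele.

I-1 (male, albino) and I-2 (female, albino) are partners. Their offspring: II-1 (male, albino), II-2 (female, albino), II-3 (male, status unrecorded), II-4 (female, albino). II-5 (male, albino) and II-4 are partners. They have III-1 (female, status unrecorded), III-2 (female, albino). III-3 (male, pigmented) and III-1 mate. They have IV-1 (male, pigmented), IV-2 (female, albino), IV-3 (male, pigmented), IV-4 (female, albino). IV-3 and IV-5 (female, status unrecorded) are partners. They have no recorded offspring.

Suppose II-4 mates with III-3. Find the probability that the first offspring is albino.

II-4 is albino, so II-4 is qq.
III-3 is pigmented so carries Q and passed q to IV-2 (qq), so III-3 is Qq.
The cross gives 1/2 Qq : 1/2 qq, so P(offspring is albino) = 1/2.

1/2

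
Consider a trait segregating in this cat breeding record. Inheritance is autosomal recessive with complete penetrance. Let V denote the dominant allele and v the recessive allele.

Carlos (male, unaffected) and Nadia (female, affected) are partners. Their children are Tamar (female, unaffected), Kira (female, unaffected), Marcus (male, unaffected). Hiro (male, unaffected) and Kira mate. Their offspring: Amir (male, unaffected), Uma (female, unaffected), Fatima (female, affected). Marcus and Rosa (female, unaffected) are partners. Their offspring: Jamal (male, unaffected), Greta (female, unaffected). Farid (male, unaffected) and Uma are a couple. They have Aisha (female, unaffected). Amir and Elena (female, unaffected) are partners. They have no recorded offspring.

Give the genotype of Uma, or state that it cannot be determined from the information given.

cannot be determined

Uma's phenotype allows VV or Vv, and no parent or child forces a single allele at both positions; consistent genotype assignments exist with Uma as VV or Vv.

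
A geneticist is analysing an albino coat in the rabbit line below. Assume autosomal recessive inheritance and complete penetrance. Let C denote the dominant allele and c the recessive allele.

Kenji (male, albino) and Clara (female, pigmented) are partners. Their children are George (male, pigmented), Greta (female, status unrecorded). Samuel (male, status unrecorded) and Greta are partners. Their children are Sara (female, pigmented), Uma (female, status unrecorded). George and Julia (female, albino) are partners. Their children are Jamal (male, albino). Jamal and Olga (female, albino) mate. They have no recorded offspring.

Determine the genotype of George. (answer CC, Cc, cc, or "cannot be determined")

From phenotype alone, George is CC or Cc.
George is pigmented so carries C and received c from Kenji (cc), so George is Cc.

Cc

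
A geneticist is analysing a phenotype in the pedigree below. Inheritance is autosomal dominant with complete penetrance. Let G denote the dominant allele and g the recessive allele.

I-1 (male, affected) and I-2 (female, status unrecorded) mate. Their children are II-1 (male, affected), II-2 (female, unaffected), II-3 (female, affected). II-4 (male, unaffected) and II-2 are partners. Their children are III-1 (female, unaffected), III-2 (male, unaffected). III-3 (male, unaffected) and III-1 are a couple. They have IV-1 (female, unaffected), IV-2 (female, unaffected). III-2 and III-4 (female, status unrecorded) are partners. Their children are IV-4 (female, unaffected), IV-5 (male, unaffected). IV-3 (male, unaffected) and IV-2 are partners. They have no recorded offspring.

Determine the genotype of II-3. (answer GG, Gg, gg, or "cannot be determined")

II-3's phenotype allows GG or Gg, and no parent or child forces a single allele at both positions; consistent genotype assignments exist with II-3 as GG or Gg.

cannot be determined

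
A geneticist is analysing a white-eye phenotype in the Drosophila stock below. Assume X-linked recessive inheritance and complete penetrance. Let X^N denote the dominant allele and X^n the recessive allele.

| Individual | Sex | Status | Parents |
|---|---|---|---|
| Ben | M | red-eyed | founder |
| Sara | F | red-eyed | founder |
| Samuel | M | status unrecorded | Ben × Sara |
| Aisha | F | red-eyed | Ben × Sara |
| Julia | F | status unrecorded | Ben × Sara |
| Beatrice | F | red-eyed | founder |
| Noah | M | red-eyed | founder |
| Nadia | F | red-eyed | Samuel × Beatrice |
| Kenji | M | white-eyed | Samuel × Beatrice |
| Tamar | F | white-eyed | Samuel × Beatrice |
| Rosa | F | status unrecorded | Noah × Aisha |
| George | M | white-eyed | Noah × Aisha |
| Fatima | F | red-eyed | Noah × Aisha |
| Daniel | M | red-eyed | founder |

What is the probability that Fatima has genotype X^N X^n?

1/2

Noah is red-eyed, so Noah is X^N Y.
Aisha is red-eyed so carries N and passed n to George (X^n Y), so Aisha is X^N X^n.
Their cross gives offspring ratios 1/2 X^N X^N : 1/2 X^N X^n. Conditioning on Fatima being red-eyed, P(X^N X^n) = 1/2 / 1 = 1/2.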